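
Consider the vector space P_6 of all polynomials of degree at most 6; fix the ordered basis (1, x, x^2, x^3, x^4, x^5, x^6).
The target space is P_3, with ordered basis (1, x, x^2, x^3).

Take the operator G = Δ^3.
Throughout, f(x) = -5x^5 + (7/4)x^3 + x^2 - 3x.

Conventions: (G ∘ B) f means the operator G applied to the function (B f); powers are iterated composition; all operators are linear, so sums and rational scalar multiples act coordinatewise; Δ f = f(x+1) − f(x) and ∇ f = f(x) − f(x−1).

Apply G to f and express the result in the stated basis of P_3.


the result is g(x) = -300x^2 - 900x - 1479/2

Δ f = -25x^4 - 50x^3 - (179/4)x^2 - (71/4)x - 21/4
Δ Δ f = -100x^3 - 300x^2 - (679/2)x - 275/2
Δ Δ Δ f = -300x^2 - 900x - 1479/2


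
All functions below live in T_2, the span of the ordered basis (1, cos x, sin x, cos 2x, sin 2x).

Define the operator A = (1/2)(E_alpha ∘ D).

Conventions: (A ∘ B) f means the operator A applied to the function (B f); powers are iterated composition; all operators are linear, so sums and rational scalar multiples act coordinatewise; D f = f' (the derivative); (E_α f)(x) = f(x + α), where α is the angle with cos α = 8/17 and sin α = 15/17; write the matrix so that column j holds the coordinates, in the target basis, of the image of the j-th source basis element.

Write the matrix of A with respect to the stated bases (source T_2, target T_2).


the matrix is [[0, 0, 0, 0, 0]; [0, -15/34, 4/17, 0, 0]; [0, -4/17, -15/34, 0, 0]; [0, 0, 0, -240/289, -161/289]; [0, 0, 0, 161/289, -240/289]] (rows listed top to bottom)

image of 1: 0
image of cos x: -(15/34)cos x - (4/17)sin x
image of sin x: (4/17)cos x - (15/34)sin x
image of cos 2x: -(240/289)cos 2x + (161/289)sin 2x
image of sin 2x: -(161/289)cos 2x - (240/289)sin 2x
each image's coordinates form column j of the matrix


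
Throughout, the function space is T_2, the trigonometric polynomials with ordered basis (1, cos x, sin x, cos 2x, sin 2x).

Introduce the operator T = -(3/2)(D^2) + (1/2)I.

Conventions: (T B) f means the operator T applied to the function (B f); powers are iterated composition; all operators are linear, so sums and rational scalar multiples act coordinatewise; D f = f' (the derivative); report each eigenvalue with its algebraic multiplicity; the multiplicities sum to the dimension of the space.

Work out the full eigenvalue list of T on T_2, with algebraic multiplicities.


image of 1: 1/2
image of cos x: 2cos x
image of sin x: 2sin x
image of cos 2x: (13/2)cos 2x
image of sin 2x: (13/2)sin 2x
the matrix is diagonal; its diagonal is (1/2, 2, 2, 13/2, 13/2)
for a triangular matrix the eigenvalues are the diagonal entries, with algebraic multiplicity their repetition count

λ = 1/2 (multiplicity 1), λ = 2 (multiplicity 2), λ = 13/2 (multiplicity 2)


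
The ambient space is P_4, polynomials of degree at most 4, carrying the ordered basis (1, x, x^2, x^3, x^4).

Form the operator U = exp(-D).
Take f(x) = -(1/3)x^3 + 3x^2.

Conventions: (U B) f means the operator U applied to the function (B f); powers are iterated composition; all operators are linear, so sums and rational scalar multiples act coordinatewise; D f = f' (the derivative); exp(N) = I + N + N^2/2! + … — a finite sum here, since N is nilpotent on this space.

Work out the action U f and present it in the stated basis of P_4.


order-1 term: x^2 - 6x
order-2 term: -x + 3
order-3 term: 1/3
the series for exp(-D) f terminates at order 3
exp(-D) f = -(1/3)x^3 + 4x^2 - 7x + 10/3

the image equals g(x) = -(1/3)x^3 + 4x^2 - 7x + 10/3


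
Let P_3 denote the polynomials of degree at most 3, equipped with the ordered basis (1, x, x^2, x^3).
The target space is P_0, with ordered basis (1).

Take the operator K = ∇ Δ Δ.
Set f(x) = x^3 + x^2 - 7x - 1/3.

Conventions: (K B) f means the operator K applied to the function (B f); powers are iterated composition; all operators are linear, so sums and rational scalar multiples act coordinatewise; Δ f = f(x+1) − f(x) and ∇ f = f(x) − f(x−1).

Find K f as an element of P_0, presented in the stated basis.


Δ f = 3x^2 + 5x - 5
Δ Δ f = 6x + 8
∇ Δ Δ f = 6

g(x) = 6


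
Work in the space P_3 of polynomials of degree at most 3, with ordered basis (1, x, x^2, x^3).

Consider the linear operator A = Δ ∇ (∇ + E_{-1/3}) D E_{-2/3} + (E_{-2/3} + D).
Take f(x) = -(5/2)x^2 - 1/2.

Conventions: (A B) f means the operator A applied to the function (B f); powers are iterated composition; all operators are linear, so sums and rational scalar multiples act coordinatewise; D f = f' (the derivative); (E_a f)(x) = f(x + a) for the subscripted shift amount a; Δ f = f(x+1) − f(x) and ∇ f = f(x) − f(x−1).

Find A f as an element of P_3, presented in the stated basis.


E_{-2/3} f = -(5/2)x^2 + (10/3)x - 29/18
D E_{-2/3} f = -5x + 10/3
∇ (D E_{-2/3}) f = -5
E_{-1/3} (D E_{-2/3}) f = -5x + 5
(∇ + E_{-1/3}) (D E_{-2/3}) f = -5x
∇ ((∇ + E_{-1/3}) D E_{-2/3}) f = -5
Δ ∇ ((∇ + E_{-1/3}) D E_{-2/3}) f = 0
E_{-2/3} f = -(5/2)x^2 + (10/3)x - 29/18
D f = -5x
(E_{-2/3} + D) f = -(5/2)x^2 - (5/3)x - 29/18
(Δ ∇ (∇ + E_{-1/3}) D E_{-2/3} + (E_{-2/3} + D)) f = -(5/2)x^2 - (5/3)x - 29/18

the result is g(x) = -(5/2)x^2 - (5/3)x - 29/18


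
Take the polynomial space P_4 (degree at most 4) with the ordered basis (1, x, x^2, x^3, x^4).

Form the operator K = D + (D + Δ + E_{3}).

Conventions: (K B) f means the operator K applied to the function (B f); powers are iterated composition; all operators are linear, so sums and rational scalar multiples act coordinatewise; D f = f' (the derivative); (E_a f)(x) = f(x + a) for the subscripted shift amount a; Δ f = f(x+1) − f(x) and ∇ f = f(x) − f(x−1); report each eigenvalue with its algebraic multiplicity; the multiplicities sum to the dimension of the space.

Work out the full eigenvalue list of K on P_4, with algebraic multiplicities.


image of 1: 1
image of x: x + 6
image of x^2: x^2 + 12x + 10
image of x^3: x^3 + 18x^2 + 30x + 28
image of x^4: x^4 + 24x^3 + 60x^2 + 112x + 82
the matrix is upper triangular; its diagonal is (1, 1, 1, 1, 1)
for a triangular matrix the eigenvalues are the diagonal entries, with algebraic multiplicity their repetition count

λ = 1 (multiplicity 5)


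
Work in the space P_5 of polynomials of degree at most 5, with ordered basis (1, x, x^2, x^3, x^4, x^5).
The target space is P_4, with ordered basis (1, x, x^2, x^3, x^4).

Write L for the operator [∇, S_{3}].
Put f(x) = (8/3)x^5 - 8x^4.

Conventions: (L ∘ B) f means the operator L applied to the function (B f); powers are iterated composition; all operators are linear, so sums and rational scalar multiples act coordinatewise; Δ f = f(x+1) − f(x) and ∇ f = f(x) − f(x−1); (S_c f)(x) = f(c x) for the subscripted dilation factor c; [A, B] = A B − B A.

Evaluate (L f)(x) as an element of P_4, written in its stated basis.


g(x) = 2160x^4 - 7488x^3 + 9696x^2 - 5696x + 3856/3

S_{3} f = 648x^5 - 648x^4
∇ S_{3} f = 3240x^4 - 9072x^3 + 10368x^2 - 5832x + 1296
∇ f = (40/3)x^4 - (176/3)x^3 + (224/3)x^2 - (136/3)x + 32/3
S_{3} ∇ f = 1080x^4 - 1584x^3 + 672x^2 - 136x + 32/3
[∇, S_{3}] f = 2160x^4 - 7488x^3 + 9696x^2 - 5696x + 3856/3


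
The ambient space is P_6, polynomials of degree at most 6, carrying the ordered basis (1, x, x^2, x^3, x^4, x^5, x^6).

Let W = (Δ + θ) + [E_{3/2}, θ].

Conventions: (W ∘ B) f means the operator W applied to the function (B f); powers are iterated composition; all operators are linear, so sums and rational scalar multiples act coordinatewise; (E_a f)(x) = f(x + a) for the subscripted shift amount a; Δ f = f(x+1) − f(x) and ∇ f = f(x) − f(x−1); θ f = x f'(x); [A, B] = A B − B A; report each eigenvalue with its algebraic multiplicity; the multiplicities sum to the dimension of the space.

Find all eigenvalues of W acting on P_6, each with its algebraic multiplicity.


λ = 0 (multiplicity 1), λ = 1 (multiplicity 1), λ = 2 (multiplicity 1), λ = 3 (multiplicity 1), λ = 4 (multiplicity 1), λ = 5 (multiplicity 1), λ = 6 (multiplicity 1)

image of 1: 0
image of x: x + 5/2
image of x^2: 2x^2 + 5x + 11/2
image of x^3: 3x^3 + (15/2)x^2 + (33/2)x + 89/8
image of x^4: 4x^4 + 10x^3 + 33x^2 + (89/2)x + 85/4
image of x^5: 5x^5 + (25/2)x^4 + 55x^3 + (445/4)x^2 + (425/4)x + 1247/32
image of x^6: 6x^6 + 15x^5 + (165/2)x^4 + (445/2)x^3 + (1275/4)x^2 + (3741/16)x + 2219/32
the matrix is upper triangular; its diagonal is (0, 1, 2, 3, 4, 5, 6)
for a triangular matrix the eigenvalues are the diagonal entries, with algebraic multiplicity their repetition count


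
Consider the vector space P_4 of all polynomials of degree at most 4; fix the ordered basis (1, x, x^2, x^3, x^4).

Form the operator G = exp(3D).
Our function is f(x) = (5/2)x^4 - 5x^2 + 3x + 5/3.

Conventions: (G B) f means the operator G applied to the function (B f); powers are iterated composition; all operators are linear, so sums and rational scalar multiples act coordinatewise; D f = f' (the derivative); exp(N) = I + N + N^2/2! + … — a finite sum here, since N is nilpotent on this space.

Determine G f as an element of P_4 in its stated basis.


the image equals g(x) = (5/2)x^4 + 30x^3 + 130x^2 + 243x + 1009/6

order-1 term: 30x^3 - 30x + 9
order-2 term: 135x^2 - 45
order-3 term: 270x
order-4 term: 405/2
the series for exp(3D) f terminates at order 4
exp(3D) f = (5/2)x^4 + 30x^3 + 130x^2 + 243x + 1009/6


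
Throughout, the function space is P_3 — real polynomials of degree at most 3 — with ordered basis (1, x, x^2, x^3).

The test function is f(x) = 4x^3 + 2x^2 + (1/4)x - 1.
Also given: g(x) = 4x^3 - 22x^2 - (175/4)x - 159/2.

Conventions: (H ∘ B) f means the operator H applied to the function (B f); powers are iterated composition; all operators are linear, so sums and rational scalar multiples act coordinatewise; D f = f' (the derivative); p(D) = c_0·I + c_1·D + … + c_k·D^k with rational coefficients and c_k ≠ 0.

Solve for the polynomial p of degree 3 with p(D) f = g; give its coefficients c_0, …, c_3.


p(D) = I − 2·D − (3/2)·D^2 − 3·D^3, i.e. c_0 = 1, c_1 = -2, c_2 = -3/2, c_3 = -3

D^0 f = 4x^3 + 2x^2 + (1/4)x - 1
D^1 f = 12x^2 + 4x + 1/4
D^2 f = 24x + 4
D^3 f = 24
matching coefficients of g against c_0 f + c_1 Df + … from the top degree down determines the c_i
solution: c_0 = 1, c_1 = -2, c_2 = -3/2, c_3 = -3


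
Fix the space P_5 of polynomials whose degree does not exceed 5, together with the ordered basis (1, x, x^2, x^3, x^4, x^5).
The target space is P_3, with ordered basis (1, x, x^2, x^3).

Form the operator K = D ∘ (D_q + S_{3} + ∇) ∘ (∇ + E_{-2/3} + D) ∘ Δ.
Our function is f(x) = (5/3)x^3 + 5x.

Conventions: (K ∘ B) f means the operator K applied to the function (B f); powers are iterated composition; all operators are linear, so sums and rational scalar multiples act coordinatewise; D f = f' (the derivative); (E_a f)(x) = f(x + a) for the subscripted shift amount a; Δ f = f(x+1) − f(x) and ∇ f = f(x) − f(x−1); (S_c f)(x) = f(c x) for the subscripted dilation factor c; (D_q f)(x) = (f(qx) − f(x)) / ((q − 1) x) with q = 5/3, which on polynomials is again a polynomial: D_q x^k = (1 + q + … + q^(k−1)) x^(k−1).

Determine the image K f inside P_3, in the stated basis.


the result is g(x) = 90x + 235/3

Δ f = 5x^2 + 5x + 20/3
∇ Δ f = 10x
E_{-2/3} Δ f = 5x^2 - (5/3)x + 50/9
D Δ f = 10x + 5
(∇ + E_{-2/3} + D) Δ f = 5x^2 + (55/3)x + 95/9
D_q (∇ + E_{-2/3} + D) Δ f = (40/3)x + 55/3
S_{3} (∇ + E_{-2/3} + D) Δ f = 45x^2 + 55x + 95/9
∇ (∇ + E_{-2/3} + D) Δ f = 10x + 40/3
(D_q + S_{3} + ∇) (∇ + E_{-2/3} + D) Δ f = 45x^2 + (235/3)x + 380/9
D (D_q + S_{3} + ∇) (∇ + E_{-2/3} + D) Δ f = 90x + 235/3


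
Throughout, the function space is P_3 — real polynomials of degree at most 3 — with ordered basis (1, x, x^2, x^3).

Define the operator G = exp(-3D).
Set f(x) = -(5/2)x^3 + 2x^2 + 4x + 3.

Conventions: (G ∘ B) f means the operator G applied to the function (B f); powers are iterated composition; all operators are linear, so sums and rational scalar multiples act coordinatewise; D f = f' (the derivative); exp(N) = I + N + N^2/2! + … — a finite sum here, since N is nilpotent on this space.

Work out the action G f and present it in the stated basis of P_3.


g(x) = -(5/2)x^3 + (49/2)x^2 - (151/2)x + 153/2

order-1 term: (45/2)x^2 - 12x - 12
order-2 term: -(135/2)x + 18
order-3 term: 135/2
the series for exp(-3D) f terminates at order 3
exp(-3D) f = -(5/2)x^3 + (49/2)x^2 - (151/2)x + 153/2


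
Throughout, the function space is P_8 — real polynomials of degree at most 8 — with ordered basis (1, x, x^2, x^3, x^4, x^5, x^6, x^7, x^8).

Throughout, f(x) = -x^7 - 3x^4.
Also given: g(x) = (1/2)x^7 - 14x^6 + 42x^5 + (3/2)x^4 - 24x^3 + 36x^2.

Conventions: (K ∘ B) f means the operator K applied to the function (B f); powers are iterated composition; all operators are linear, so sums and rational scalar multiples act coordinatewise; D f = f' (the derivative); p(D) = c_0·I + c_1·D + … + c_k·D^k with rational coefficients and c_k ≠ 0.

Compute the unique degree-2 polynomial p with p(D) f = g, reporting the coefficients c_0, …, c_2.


p(D) = -(1/2)·I + 2·D − D^2, i.e. c_0 = -1/2, c_1 = 2, c_2 = -1

D^0 f = -x^7 - 3x^4
D^1 f = -7x^6 - 12x^3
D^2 f = -42x^5 - 36x^2
matching coefficients of g against c_0 f + c_1 Df + … from the top degree down determines the c_i
solution: c_0 = -1/2, c_1 = 2, c_2 = -1


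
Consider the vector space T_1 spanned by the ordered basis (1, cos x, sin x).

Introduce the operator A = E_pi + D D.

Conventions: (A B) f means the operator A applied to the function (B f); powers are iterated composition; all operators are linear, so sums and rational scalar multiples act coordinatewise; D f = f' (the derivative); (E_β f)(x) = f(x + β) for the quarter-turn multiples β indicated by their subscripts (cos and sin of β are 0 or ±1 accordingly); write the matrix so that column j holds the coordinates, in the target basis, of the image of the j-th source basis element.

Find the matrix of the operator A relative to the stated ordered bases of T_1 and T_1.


image of 1: 1
image of cos x: -2cos x
image of sin x: -2sin x
each image's coordinates form column j of the matrix

the matrix is [[1, 0, 0]; [0, -2, 0]; [0, 0, -2]] (rows listed top to bottom)


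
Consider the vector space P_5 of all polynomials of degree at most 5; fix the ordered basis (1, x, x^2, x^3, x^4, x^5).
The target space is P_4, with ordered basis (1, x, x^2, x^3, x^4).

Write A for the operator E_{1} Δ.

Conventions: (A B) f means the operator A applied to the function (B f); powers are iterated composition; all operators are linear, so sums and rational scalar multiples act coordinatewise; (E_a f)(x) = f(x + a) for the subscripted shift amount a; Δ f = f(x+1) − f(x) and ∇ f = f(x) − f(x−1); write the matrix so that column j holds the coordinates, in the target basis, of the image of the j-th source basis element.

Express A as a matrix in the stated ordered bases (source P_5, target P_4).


image of 1: 0
image of x: 1
image of x^2: 2x + 3
image of x^3: 3x^2 + 9x + 7
image of x^4: 4x^3 + 18x^2 + 28x + 15
image of x^5: 5x^4 + 30x^3 + 70x^2 + 75x + 31
each image's coordinates form column j of the matrix

the matrix is [[0, 1, 3, 7, 15, 31]; [0, 0, 2, 9, 28, 75]; [0, 0, 0, 3, 18, 70]; [0, 0, 0, 0, 4, 30]; [0, 0, 0, 0, 0, 5]] (rows listed top to bottom)


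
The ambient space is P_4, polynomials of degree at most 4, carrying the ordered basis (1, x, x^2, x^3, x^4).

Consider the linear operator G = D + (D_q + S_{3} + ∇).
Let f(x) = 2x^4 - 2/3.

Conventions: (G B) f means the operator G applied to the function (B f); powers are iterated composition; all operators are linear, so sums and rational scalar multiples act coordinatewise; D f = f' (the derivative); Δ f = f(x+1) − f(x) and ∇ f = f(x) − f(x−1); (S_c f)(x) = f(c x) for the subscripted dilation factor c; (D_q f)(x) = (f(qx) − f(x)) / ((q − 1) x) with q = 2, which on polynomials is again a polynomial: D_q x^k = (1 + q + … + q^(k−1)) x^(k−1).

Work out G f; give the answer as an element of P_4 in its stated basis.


D f = 8x^3
D_q f = 30x^3
S_{3} f = 162x^4 - 2/3
∇ f = 8x^3 - 12x^2 + 8x - 2
(D_q + S_{3} + ∇) f = 162x^4 + 38x^3 - 12x^2 + 8x - 8/3
(D + (D_q + S_{3} + ∇)) f = 162x^4 + 46x^3 - 12x^2 + 8x - 8/3

the image equals g(x) = 162x^4 + 46x^3 - 12x^2 + 8x - 8/3


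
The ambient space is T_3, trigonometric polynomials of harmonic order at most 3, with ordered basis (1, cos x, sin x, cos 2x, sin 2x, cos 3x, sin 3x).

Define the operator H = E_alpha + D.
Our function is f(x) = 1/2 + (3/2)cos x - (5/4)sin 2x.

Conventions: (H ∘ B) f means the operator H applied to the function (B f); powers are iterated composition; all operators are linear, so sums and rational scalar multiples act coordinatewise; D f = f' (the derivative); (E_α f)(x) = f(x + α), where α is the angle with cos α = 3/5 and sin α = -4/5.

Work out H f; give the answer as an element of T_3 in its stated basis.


the result is g(x) = 1/2 + (9/10)cos x - (3/10)sin x - (13/10)cos 2x + (7/20)sin 2x

E_alpha f = 1/2 + (9/10)cos x + (6/5)sin x + (6/5)cos 2x + (7/20)sin 2x
D f = -(3/2)sin x - (5/2)cos 2x
(E_alpha + D) f = 1/2 + (9/10)cos x - (3/10)sin x - (13/10)cos 2x + (7/20)sin 2x


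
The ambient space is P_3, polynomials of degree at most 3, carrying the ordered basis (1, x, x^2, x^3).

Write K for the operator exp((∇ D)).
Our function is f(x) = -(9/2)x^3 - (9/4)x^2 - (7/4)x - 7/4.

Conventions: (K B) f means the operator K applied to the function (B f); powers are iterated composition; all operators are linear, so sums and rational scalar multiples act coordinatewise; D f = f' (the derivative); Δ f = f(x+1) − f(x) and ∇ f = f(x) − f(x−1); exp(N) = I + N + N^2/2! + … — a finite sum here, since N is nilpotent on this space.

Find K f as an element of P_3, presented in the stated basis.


order-1 term: -27x + 9
the series for exp((∇ D)) f terminates at order 1
exp((∇ D)) f = -(9/2)x^3 - (9/4)x^2 - (115/4)x + 29/4

g(x) = -(9/2)x^3 - (9/4)x^2 - (115/4)x + 29/4


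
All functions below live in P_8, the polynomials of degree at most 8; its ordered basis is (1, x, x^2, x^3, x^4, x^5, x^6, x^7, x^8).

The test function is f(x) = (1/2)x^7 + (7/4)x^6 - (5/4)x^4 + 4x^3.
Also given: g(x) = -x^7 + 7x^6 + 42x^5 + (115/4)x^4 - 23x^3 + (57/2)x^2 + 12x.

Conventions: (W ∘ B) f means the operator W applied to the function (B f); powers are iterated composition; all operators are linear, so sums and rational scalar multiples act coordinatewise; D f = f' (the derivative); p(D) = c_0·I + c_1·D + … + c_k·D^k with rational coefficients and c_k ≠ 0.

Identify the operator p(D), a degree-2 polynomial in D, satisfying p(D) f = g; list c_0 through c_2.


D^0 f = (1/2)x^7 + (7/4)x^6 - (5/4)x^4 + 4x^3
D^1 f = (7/2)x^6 + (21/2)x^5 - 5x^3 + 12x^2
D^2 f = 21x^5 + (105/2)x^4 - 15x^2 + 24x
matching coefficients of g against c_0 f + c_1 Df + … from the top degree down determines the c_i
solution: c_0 = -2, c_1 = 3, c_2 = 1/2

p(D) = -2·I + 3·D + (1/2)·D^2, i.e. c_0 = -2, c_1 = 3, c_2 = 1/2


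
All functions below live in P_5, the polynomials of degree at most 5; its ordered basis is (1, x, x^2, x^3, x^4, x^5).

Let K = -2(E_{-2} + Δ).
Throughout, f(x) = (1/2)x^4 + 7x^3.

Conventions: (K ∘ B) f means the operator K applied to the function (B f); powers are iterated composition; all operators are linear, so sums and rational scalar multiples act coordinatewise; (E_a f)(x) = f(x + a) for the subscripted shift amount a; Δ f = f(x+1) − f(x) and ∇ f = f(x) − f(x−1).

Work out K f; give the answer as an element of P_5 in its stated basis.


E_{-2} f = (1/2)x^4 + 3x^3 - 30x^2 + 68x - 48
Δ f = 2x^3 + 24x^2 + 23x + 15/2
(E_{-2} + Δ) f = (1/2)x^4 + 5x^3 - 6x^2 + 91x - 81/2
(-2(E_{-2} + Δ)) f = -x^4 - 10x^3 + 12x^2 - 182x + 81

the result is g(x) = -x^4 - 10x^3 + 12x^2 - 182x + 81


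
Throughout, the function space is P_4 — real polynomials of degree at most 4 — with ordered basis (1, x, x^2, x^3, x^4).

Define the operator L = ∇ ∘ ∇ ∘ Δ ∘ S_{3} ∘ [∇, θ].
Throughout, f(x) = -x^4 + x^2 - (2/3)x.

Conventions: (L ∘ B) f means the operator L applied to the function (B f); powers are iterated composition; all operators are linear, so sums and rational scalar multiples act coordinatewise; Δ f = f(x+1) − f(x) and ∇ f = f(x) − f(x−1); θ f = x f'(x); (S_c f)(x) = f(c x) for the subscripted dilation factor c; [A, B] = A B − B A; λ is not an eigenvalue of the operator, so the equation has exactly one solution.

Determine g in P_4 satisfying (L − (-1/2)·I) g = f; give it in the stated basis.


write g with unknown coordinates in the stated basis and equate coefficients in (L − (-1/2)·I) g = f
solving from the highest basis element down gives g = -2x^4 + 2x^2 - (4/3)x + 2592
check: L g = -1296
so L g − (-1/2)·g = -x^4 + x^2 - (2/3)x = f ✓

the image equals g(x) = -2x^4 + 2x^2 - (4/3)x + 2592


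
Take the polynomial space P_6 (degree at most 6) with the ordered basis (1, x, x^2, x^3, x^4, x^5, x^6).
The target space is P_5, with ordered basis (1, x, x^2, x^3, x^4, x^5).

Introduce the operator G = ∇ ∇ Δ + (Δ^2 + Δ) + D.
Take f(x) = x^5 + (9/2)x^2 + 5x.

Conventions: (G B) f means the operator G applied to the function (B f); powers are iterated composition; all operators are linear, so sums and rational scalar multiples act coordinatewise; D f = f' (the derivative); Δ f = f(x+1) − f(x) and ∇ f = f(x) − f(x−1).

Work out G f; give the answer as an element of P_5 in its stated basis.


the result is g(x) = 10x^4 + 30x^3 + 130x^2 + 33x + 169/2

Δ f = 5x^4 + 10x^3 + 10x^2 + 14x + 21/2
∇ Δ f = 20x^3 + 10x + 9
∇ (∇ Δ) f = 60x^2 - 60x + 30
Δ f = 5x^4 + 10x^3 + 10x^2 + 14x + 21/2
Δ Δ f = 20x^3 + 60x^2 + 70x + 39
Δ f = 5x^4 + 10x^3 + 10x^2 + 14x + 21/2
(Δ^2 + Δ) f = 5x^4 + 30x^3 + 70x^2 + 84x + 99/2
D f = 5x^4 + 9x + 5
(∇ ∇ Δ + (Δ^2 + Δ) + D) f = 10x^4 + 30x^3 + 130x^2 + 33x + 169/2


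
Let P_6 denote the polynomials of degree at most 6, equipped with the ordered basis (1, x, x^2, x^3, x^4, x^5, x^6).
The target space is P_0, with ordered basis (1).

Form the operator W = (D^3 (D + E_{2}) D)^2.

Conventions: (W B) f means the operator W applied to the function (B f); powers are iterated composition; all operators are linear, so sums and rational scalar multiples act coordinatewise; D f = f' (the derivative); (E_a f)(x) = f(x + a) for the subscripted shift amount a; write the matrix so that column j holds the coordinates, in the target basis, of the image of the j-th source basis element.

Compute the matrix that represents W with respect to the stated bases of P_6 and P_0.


the matrix is [[0, 0, 0, 0, 0, 0, 0]] (rows listed top to bottom)

image of 1: 0
image of x: 0
image of x^2: 0
image of x^3: 0
image of x^4: 0
image of x^5: 0
image of x^6: 0
each image's coordinates form column j of the matrix


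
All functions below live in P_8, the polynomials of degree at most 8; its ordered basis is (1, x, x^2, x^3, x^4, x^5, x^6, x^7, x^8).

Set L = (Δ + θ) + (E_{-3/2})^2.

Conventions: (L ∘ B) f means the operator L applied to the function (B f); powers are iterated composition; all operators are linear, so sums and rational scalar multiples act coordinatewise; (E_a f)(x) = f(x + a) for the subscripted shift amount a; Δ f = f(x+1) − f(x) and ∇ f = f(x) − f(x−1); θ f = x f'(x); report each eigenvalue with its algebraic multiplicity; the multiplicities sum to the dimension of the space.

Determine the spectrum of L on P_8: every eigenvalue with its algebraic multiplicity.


image of 1: 1
image of x: 2x - 2
image of x^2: 3x^2 - 4x + 10
image of x^3: 4x^3 - 6x^2 + 30x - 26
image of x^4: 5x^4 - 8x^3 + 60x^2 - 104x + 82
image of x^5: 6x^5 - 10x^4 + 100x^3 - 260x^2 + 410x - 242
image of x^6: 7x^6 - 12x^5 + 150x^4 - 520x^3 + 1230x^2 - 1452x + 730
image of x^7: 8x^7 - 14x^6 + 210x^5 - 910x^4 + 2870x^3 - 5082x^2 + 5110x - 2186
image of x^8: 9x^8 - 16x^7 + 280x^6 - 1456x^5 + 5740x^4 - 13552x^3 + 20440x^2 - 17488x + 6562
the matrix is upper triangular; its diagonal is (1, 2, 3, 4, 5, 6, 7, 8, 9)
for a triangular matrix the eigenvalues are the diagonal entries, with algebraic multiplicity their repetition count

λ = 1 (multiplicity 1), λ = 2 (multiplicity 1), λ = 3 (multiplicity 1), λ = 4 (multiplicity 1), λ = 5 (multiplicity 1), λ = 6 (multiplicity 1), λ = 7 (multiplicity 1), λ = 8 (multiplicity 1), λ = 9 (multiplicity 1)


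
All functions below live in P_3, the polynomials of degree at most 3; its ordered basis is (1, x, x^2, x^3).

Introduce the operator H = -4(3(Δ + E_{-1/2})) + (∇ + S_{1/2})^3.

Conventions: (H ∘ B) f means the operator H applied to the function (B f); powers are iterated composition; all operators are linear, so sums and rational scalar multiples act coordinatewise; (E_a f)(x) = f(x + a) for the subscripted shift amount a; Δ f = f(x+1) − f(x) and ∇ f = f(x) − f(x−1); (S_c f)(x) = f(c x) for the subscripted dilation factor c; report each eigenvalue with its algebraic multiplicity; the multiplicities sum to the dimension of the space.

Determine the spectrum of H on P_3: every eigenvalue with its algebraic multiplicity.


λ = -6143/512 (multiplicity 1), λ = -767/64 (multiplicity 1), λ = -95/8 (multiplicity 1), λ = -11 (multiplicity 1)

image of 1: -11
image of x: -(95/8)x - 17/4
image of x^2: -(767/64)x^2 - (89/8)x - 205/16
image of x^3: -(6143/512)x^3 - (1131/64)x^2 - (2607/64)x - 791/64
the matrix is upper triangular; its diagonal is (-11, -95/8, -767/64, -6143/512)
for a triangular matrix the eigenvalues are the diagonal entries, with algebraic multiplicity their repetition count


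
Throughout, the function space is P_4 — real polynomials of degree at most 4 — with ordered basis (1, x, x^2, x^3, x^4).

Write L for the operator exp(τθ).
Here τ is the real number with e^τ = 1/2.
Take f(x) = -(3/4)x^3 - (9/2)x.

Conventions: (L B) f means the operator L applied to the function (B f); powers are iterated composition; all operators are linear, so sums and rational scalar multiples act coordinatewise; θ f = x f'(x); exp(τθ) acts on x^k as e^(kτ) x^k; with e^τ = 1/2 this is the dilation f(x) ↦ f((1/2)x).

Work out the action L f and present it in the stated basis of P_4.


exp(τθ) x^k = e^(kτ) x^k; with e^τ = 1/2 this sends x^k to (1/2)^k x^k
x ↦ 1/2 x
x^3 ↦ 1/8 x^3
applying this coordinatewise to f: exp(τθ) f = -(3/32)x^3 - (9/4)x

g(x) = -(3/32)x^3 - (9/4)x


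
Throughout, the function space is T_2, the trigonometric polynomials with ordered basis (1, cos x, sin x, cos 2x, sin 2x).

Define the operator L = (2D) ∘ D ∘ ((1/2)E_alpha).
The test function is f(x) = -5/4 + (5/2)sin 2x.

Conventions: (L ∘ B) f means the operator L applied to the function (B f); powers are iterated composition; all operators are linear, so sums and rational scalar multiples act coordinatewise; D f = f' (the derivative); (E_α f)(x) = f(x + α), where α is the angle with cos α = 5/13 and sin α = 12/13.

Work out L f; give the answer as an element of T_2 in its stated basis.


E_alpha f = -5/4 + (300/169)cos 2x - (595/338)sin 2x
((1/2)E_alpha) f = -5/8 + (150/169)cos 2x - (595/676)sin 2x
D ((1/2)E_alpha) f = -(595/338)cos 2x - (300/169)sin 2x
D D ((1/2)E_alpha) f = -(600/169)cos 2x + (595/169)sin 2x
(2D) D ((1/2)E_alpha) f = -(1200/169)cos 2x + (1190/169)sin 2x

the result is g(x) = -(1200/169)cos 2x + (1190/169)sin 2x


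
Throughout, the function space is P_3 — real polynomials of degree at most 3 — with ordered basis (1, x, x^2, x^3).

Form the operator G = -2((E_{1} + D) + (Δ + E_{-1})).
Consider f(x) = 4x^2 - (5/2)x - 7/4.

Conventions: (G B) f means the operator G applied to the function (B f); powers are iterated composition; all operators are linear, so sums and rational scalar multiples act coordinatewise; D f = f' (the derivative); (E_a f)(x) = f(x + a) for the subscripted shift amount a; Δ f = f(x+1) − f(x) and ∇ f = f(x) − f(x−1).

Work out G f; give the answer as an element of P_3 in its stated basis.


E_{1} f = 4x^2 + (11/2)x - 1/4
D f = 8x - 5/2
(E_{1} + D) f = 4x^2 + (27/2)x - 11/4
Δ f = 8x + 3/2
E_{-1} f = 4x^2 - (21/2)x + 19/4
(Δ + E_{-1}) f = 4x^2 - (5/2)x + 25/4
((E_{1} + D) + (Δ + E_{-1})) f = 8x^2 + 11x + 7/2
(-2((E_{1} + D) + (Δ + E_{-1}))) f = -16x^2 - 22x - 7

the result is g(x) = -16x^2 - 22x - 7


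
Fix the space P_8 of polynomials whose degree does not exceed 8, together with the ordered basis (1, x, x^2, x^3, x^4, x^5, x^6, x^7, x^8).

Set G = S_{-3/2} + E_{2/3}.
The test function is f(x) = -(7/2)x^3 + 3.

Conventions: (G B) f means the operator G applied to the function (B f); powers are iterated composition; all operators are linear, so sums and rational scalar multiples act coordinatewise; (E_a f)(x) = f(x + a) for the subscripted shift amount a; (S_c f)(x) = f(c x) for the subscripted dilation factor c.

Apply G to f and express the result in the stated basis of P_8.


g(x) = (133/16)x^3 - 7x^2 - (14/3)x + 134/27

S_{-3/2} f = (189/16)x^3 + 3
E_{2/3} f = -(7/2)x^3 - 7x^2 - (14/3)x + 53/27
(S_{-3/2} + E_{2/3}) f = (133/16)x^3 - 7x^2 - (14/3)x + 134/27


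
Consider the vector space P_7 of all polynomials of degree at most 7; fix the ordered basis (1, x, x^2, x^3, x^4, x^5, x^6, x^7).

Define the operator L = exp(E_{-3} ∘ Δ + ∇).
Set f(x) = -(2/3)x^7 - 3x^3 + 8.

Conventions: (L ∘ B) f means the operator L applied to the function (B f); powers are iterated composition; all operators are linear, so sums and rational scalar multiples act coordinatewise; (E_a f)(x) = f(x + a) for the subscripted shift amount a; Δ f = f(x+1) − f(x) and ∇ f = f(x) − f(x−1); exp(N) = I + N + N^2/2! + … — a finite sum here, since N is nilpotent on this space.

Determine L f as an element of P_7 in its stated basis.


the image equals g(x) = -(2/3)x^7 - (28/3)x^6 + 28x^5 + (560/3)x^4 - (5189/3)x^3 + 3006x^2 + (20746/3)x - 50480/3

order-1 term: -(28/3)x^6 + 84x^5 - (1400/3)x^4 + 1540x^3 - 2986x^2 + 3162x - 4300/3
order-2 term: -56x^5 + 840x^4 - (18760/3)x^3 + 26040x^2 - (174884/3)x + 54932
order-3 term: -(560/3)x^4 + 3360x^3 - 26320x^2 + 100800x - 465208/3
order-4 term: -(1120/3)x^3 + 6720x^2 - (135520/3)x + 109760
order-5 term: -448x^2 + 6720x - 82880/3
order-6 term: -(896/3)x + 2688
order-7 term: -256/3
the series for exp(E_{-3} ∘ Δ + ∇) f terminates at order 7
exp(E_{-3} ∘ Δ + ∇) f = -(2/3)x^7 - (28/3)x^6 + 28x^5 + (560/3)x^4 - (5189/3)x^3 + 3006x^2 + (20746/3)x - 50480/3


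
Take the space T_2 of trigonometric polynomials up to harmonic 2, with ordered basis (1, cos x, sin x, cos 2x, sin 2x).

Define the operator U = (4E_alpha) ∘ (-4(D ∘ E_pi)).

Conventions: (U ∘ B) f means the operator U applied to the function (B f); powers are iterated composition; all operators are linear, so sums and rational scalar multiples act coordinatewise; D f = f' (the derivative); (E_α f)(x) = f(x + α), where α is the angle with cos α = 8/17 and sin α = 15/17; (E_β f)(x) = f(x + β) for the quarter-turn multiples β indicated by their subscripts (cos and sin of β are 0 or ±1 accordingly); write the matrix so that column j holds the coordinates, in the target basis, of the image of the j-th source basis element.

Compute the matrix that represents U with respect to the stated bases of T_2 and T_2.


the matrix is [[0, 0, 0, 0, 0]; [0, -240/17, 128/17, 0, 0]; [0, -128/17, -240/17, 0, 0]; [0, 0, 0, 7680/289, 5152/289]; [0, 0, 0, -5152/289, 7680/289]] (rows listed top to bottom)

image of 1: 0
image of cos x: -(240/17)cos x - (128/17)sin x
image of sin x: (128/17)cos x - (240/17)sin x
image of cos 2x: (7680/289)cos 2x - (5152/289)sin 2x
image of sin 2x: (5152/289)cos 2x + (7680/289)sin 2x
each image's coordinates form column j of the matrix


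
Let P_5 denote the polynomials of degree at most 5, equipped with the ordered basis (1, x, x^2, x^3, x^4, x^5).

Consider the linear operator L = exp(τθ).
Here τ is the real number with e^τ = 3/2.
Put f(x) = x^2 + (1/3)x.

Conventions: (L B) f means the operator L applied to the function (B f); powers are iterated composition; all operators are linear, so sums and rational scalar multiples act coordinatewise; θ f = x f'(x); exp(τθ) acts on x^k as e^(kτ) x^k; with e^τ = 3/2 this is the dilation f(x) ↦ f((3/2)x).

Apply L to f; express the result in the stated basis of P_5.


g(x) = (9/4)x^2 + (1/2)x

exp(τθ) x^k = e^(kτ) x^k; with e^τ = 3/2 this sends x^k to (3/2)^k x^k
x ↦ 3/2 x
x^2 ↦ 9/4 x^2
applying this coordinatewise to f: exp(τθ) f = (9/4)x^2 + (1/2)x


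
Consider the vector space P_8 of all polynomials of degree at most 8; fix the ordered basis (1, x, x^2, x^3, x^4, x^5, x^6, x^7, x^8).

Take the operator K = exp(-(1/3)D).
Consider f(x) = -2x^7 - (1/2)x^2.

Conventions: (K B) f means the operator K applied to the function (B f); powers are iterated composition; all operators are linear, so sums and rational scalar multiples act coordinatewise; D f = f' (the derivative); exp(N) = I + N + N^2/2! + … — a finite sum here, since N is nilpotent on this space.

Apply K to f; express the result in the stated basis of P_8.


the image equals g(x) = -2x^7 + (14/3)x^6 - (14/3)x^5 + (70/27)x^4 - (70/81)x^3 - (53/162)x^2 + (229/729)x - 239/4374

order-1 term: (14/3)x^6 + (1/3)x
order-2 term: -(14/3)x^5 - 1/18
order-3 term: (70/27)x^4
order-4 term: -(70/81)x^3
order-5 term: (14/81)x^2
order-6 term: -(14/729)x
order-7 term: 2/2187
the series for exp(-(1/3)D) f terminates at order 7
exp(-(1/3)D) f = -2x^7 + (14/3)x^6 - (14/3)x^5 + (70/27)x^4 - (70/81)x^3 - (53/162)x^2 + (229/729)x - 239/4374


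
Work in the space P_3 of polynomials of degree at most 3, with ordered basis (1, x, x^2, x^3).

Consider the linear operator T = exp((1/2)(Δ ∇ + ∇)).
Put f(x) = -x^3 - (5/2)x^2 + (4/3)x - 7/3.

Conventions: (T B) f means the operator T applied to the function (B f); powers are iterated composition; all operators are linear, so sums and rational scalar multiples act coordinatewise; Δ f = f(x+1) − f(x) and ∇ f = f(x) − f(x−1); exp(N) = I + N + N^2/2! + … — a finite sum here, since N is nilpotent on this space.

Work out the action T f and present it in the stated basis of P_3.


the result is g(x) = -x^3 - 4x^2 - (41/12)x - 59/12

order-1 term: -(3/2)x^2 - 4x - 13/12
order-2 term: -(3/4)x - 11/8
order-3 term: -1/8
the series for exp((1/2)(Δ ∇ + ∇)) f terminates at order 3
exp((1/2)(Δ ∇ + ∇)) f = -x^3 - 4x^2 - (41/12)x - 59/12


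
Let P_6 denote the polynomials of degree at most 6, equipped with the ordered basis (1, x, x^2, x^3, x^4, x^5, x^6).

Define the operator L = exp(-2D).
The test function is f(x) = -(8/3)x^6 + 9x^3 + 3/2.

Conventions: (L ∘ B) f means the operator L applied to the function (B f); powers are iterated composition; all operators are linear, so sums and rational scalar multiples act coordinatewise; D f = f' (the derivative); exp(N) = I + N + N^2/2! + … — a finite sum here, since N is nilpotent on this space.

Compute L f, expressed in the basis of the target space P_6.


order-1 term: 32x^5 - 54x^2
order-2 term: -160x^4 + 108x
order-3 term: (1280/3)x^3 - 72
order-4 term: -640x^2
order-5 term: 512x
order-6 term: -512/3
the series for exp(-2D) f terminates at order 6
exp(-2D) f = -(8/3)x^6 + 32x^5 - 160x^4 + (1307/3)x^3 - 694x^2 + 620x - 1447/6

the result is g(x) = -(8/3)x^6 + 32x^5 - 160x^4 + (1307/3)x^3 - 694x^2 + 620x - 1447/6


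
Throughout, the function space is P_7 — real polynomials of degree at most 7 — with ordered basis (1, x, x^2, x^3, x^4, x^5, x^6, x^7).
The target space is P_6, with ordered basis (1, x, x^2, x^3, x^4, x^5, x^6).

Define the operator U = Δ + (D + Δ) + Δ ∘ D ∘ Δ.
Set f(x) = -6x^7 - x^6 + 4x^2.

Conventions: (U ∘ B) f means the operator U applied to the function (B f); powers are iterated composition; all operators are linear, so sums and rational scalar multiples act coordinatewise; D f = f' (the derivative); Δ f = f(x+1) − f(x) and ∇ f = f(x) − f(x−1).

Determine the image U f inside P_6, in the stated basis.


Δ f = -42x^6 - 132x^5 - 225x^4 - 230x^3 - 141x^2 - 40x - 3
D f = -42x^6 - 6x^5 + 8x
Δ f = -42x^6 - 132x^5 - 225x^4 - 230x^3 - 141x^2 - 40x - 3
(D + Δ) f = -84x^6 - 138x^5 - 225x^4 - 230x^3 - 141x^2 - 32x - 3
Δ f = -42x^6 - 132x^5 - 225x^4 - 230x^3 - 141x^2 - 40x - 3
D Δ f = -252x^5 - 660x^4 - 900x^3 - 690x^2 - 282x - 40
Δ D Δ f = -1260x^4 - 5160x^3 - 9180x^2 - 7980x - 2784
(Δ + (D + Δ) + Δ ∘ D ∘ Δ) f = -126x^6 - 270x^5 - 1710x^4 - 5620x^3 - 9462x^2 - 8052x - 2790

the image equals g(x) = -126x^6 - 270x^5 - 1710x^4 - 5620x^3 - 9462x^2 - 8052x - 2790


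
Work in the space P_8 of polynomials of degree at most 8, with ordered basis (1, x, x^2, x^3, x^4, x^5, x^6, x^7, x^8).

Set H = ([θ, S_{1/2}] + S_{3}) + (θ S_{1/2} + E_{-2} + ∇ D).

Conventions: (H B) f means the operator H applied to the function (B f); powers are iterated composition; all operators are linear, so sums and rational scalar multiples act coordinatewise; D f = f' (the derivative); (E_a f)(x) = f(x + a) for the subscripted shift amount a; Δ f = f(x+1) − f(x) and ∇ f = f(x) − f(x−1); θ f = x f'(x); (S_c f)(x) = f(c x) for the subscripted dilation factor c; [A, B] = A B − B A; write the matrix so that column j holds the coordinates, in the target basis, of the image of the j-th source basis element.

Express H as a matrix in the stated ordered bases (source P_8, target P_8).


image of 1: 2
image of x: (9/2)x - 2
image of x^2: (21/2)x^2 - 4x + 6
image of x^3: (227/8)x^3 - 6x^2 + 18x - 11
image of x^4: (329/4)x^4 - 8x^3 + 36x^2 - 44x + 20
image of x^5: (7813/32)x^5 - 10x^4 + 60x^3 - 110x^2 + 100x - 37
image of x^6: (23363/32)x^6 - 12x^5 + 90x^4 - 220x^3 + 300x^2 - 222x + 70
image of x^7: (280071/128)x^7 - 14x^6 + 126x^5 - 385x^4 + 700x^3 - 777x^2 + 490x - 135
image of x^8: (209985/32)x^8 - 16x^7 + 168x^6 - 616x^5 + 1400x^4 - 2072x^3 + 1960x^2 - 1080x + 264
each image's coordinates form column j of the matrix

the matrix is [[2, -2, 6, -11, 20, -37, 70, -135, 264]; [0, 9/2, -4, 18, -44, 100, -222, 490, -1080]; [0, 0, 21/2, -6, 36, -110, 300, -777, 1960]; [0, 0, 0, 227/8, -8, 60, -220, 700, -2072]; [0, 0, 0, 0, 329/4, -10, 90, -385, 1400]; [0, 0, 0, 0, 0, 7813/32, -12, 126, -616]; [0, 0, 0, 0, 0, 0, 23363/32, -14, 168]; [0, 0, 0, 0, 0, 0, 0, 280071/128, -16]; [0, 0, 0, 0, 0, 0, 0, 0, 209985/32]] (rows listed top to bottom)


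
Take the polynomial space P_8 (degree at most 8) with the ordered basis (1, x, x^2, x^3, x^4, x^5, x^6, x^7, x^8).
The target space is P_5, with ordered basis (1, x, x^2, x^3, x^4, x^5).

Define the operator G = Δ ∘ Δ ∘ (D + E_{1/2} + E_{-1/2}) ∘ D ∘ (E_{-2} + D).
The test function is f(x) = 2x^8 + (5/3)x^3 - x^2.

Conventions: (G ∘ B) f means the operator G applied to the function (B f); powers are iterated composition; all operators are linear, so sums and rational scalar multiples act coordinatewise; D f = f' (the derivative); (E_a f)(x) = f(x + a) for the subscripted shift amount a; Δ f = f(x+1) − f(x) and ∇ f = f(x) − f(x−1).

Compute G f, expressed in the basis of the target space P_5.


E_{-2} f = 2x^8 - 32x^7 + 224x^6 - 896x^5 + 2240x^4 - (10747/3)x^3 + 3573x^2 - 2024x + 1484/3
D f = 16x^7 + 5x^2 - 2x
(E_{-2} + D) f = 2x^8 - 16x^7 + 224x^6 - 896x^5 + 2240x^4 - (10747/3)x^3 + 3578x^2 - 2026x + 1484/3
D (E_{-2} + D) f = 16x^7 - 112x^6 + 1344x^5 - 4480x^4 + 8960x^3 - 10747x^2 + 7156x - 2026
D D (E_{-2} + D) f = 112x^6 - 672x^5 + 6720x^4 - 17920x^3 + 26880x^2 - 21494x + 7156
E_{1/2} D (E_{-2} + D) f = 16x^7 - 56x^6 + 1092x^5 - 1470x^4 + 3115x^3 - (4883/2)x^2 + (5159/4)x - 2035/8
E_{-1/2} D (E_{-2} + D) f = 16x^7 - 168x^6 + 1764x^5 - 8330x^4 + 21595x^3 - (65405/2)x^2 + (109223/4)x - 77877/8
(D + E_{1/2} + E_{-1/2}) D (E_{-2} + D) f = 32x^7 - 112x^6 + 2184x^5 - 3080x^4 + 6790x^3 - 8264x^2 + (14203/2)x - 2833
Δ (D + E_{1/2} + E_{-1/2}) D (E_{-2} + D) f = 224x^6 + 10360x^4 + 8400x^3 + 22722x^2 + 1994x + 9303/2
Δ Δ (D + E_{1/2} + E_{-1/2}) D (E_{-2} + D) f = 1344x^5 + 3360x^4 + 45920x^3 + 90720x^2 + 113428x + 43700

g(x) = 1344x^5 + 3360x^4 + 45920x^3 + 90720x^2 + 113428x + 43700
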